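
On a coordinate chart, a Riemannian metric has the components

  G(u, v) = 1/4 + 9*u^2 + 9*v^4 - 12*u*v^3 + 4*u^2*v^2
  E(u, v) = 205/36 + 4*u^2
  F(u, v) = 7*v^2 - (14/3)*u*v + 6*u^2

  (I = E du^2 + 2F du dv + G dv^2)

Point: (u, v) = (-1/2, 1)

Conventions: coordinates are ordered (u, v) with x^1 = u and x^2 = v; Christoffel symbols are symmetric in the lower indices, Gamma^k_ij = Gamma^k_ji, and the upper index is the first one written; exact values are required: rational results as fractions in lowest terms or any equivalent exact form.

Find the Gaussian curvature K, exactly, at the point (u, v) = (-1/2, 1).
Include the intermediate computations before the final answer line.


E = 241/36, F = 65/6, G = 37/2, EG - F^2 = 467/72 at the point
E_u = -4, E_v = 0, F_u = -32/3, F_v = 49/3, G_u = -25, G_v = 56
E_vv = 0, F_uv = -14/3, G_uu = 26
Using the Brioschi determinant formula for K from the metric derivatives:
M1 = [[-E_vv/2 + F_uv - G_uu/2, E_u/2, F_u - E_v/2], [F_v - G_u/2, E, F], [G_v/2, F, G]] = [[-53/3, -2, -32/3], [173/6, 241/36, 65/6], [28, 65/6, 37/2]]; det M1 = -213163/216
M2 = [[0, E_v/2, G_u/2], [E_v/2, E, F], [G_u/2, F, G]] = [[0, 0, -25/2], [0, 241/36, 65/6], [-25/2, 65/6, 37/2]]; det M2 = -150625/144
det M1 - det M2 = 25549/432; K = 25549/432 / (467/72)^2 = 306588/218089

Answer: K = 306588/218089


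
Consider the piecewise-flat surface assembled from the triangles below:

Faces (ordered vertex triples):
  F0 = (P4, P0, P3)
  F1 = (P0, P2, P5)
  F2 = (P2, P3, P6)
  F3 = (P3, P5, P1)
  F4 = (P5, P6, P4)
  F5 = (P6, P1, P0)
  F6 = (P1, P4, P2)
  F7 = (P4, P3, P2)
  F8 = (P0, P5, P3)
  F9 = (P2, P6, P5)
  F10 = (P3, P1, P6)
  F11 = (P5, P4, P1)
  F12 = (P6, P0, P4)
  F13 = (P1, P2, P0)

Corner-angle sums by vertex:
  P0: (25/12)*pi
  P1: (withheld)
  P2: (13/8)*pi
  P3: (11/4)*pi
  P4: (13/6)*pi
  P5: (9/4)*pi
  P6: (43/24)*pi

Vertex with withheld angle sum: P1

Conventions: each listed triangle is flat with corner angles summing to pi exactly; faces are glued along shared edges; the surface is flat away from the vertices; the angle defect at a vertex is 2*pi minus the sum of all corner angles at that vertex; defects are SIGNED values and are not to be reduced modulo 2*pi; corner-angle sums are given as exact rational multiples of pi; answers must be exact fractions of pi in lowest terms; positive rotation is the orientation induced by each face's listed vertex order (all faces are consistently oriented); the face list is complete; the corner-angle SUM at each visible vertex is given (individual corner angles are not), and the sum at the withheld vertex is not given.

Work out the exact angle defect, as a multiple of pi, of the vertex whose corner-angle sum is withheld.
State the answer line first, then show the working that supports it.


Answer: defect(P1) = (2/3)*pi

V = 7, E = 21, F = 14; chi = V - E + F = 0
Gauss-Bonnet: total defect = 2*pi*chi = 0; visible defects sum to (-2/3)*pi


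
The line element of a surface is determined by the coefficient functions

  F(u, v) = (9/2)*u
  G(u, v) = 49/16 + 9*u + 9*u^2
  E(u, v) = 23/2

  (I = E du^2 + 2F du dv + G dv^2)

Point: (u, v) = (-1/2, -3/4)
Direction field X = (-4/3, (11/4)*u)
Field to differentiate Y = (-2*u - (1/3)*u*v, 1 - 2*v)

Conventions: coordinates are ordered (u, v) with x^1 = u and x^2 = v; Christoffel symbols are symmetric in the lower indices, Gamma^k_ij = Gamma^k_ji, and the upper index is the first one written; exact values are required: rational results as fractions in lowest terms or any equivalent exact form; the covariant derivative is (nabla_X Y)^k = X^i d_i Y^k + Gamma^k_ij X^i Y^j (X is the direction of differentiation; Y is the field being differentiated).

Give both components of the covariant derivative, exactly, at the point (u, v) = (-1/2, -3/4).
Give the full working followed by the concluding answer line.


E = 23/2, F = -9/4, G = 13/16 at the point
E_u = 0, E_v = 0, F_u = 9/2, F_v = 0, G_u = 0, G_v = 0
EG - F^2 = 137/32;  g^inv = (32/137) * [[13/16, 9/4], [9/4, 23/2]]
first-kind symbols [ij,l] = (1/2)(d_i g_jl + d_j g_il - d_l g_ij): [uu,u] = E_u/2 = 0, [uu,v] = F_u - E_v/2 = 9/2, [uv,u] = E_v/2 = 0, [uv,v] = G_u/2 = 0, [vv,u] = F_v - G_u/2 = 0, [vv,v] = G_v/2 = 0
Gamma^u_ij = (G*[ij,u] - F*[ij,v])/(EG - F^2), Gamma^v_ij = (E*[ij,v] - F*[ij,u])/(EG - F^2)
Gamma_uuu = 324/137, Gamma_uuv = 0, Gamma_uvv = 0, Gamma_vuu = 1656/137, Gamma_vuv = 0, Gamma_vvv = 0
X = (-4/3, -11/8), Y = (7/8, 5/2) at the point

Answer: (nabla_X Y)^u = -4307/6576, (nabla_X Y)^v = -6221/548


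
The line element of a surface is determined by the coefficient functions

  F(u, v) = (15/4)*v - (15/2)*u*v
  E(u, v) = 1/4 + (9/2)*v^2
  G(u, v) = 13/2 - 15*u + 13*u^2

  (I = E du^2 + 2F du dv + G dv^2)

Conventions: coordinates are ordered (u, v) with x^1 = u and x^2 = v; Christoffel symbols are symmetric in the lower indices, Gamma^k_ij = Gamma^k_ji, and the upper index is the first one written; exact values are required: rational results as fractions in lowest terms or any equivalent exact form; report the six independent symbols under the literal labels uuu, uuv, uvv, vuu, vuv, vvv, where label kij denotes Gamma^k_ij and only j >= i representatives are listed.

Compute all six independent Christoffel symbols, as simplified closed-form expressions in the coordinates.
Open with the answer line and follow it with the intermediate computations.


Answer: Gamma_uuu = (-1440*u*v^2 + 720*v^2)/(36*u^2*v^2 + 52*u^2 - 180*u*v^2 - 60*u + 243*v^2 + 26), Gamma_uuv = (2496*u^2*v - 2760*u*v + 918*v)/(36*u^2*v^2 + 52*u^2 - 180*u*v^2 - 60*u + 243*v^2 + 26), Gamma_uvv = (-4264*u^3 + 7260*u^2 - 4832*u + 1170)/(36*u^2*v^2 + 52*u^2 - 180*u*v^2 - 60*u + 243*v^2 + 26), Gamma_vuu = (-864*v^3 - 48*v)/(36*u^2*v^2 + 52*u^2 - 180*u*v^2 - 60*u + 243*v^2 + 26), Gamma_vuv = (1476*u*v^2 + 52*u - 810*v^2 - 30)/(36*u^2*v^2 + 52*u^2 - 180*u*v^2 - 60*u + 243*v^2 + 26), Gamma_vvv = (-2460*u^2*v + 2580*u*v - 675*v)/(36*u^2*v^2 + 52*u^2 - 180*u*v^2 - 60*u + 243*v^2 + 26)

E = 1/4 + (9/2)*v^2; F = (15/4)*v - (15/2)*u*v; G = 13/2 - 15*u + 13*u^2
Gamma^k_ij = (1/2) g^{kl} (d_i g_jl + d_j g_il - d_l g_ij), with g^inv = (1/(EG-F^2)) [[G, -F], [-F, E]]
first partials: E_u = 0, E_v = 9*v, F_u = -(15/2)*v, F_v = 15/4 - (15/2)*u, G_u = -15 + 26*u, G_v = 0
D = EG - F^2 = 13/8 - (15/4)*u + (243/16)*v^2 + (13/4)*u^2 - (45/4)*u*v^2 + (9/4)*u^2*v^2
expanded: Gamma^u_uu = (G E_u - 2F F_u + F E_v)/(2D), Gamma^u_uv = (G E_v - F G_u)/(2D), Gamma^u_vv = (2G F_v - G G_u - F G_v)/(2D), Gamma^v_uu = (2E F_u - E E_v - F E_u)/(2D), Gamma^v_uv = (E G_u - F E_v)/(2D), Gamma^v_vv = (E G_v - 2F F_v + F G_u)/(2D); substitute and cancel common factors


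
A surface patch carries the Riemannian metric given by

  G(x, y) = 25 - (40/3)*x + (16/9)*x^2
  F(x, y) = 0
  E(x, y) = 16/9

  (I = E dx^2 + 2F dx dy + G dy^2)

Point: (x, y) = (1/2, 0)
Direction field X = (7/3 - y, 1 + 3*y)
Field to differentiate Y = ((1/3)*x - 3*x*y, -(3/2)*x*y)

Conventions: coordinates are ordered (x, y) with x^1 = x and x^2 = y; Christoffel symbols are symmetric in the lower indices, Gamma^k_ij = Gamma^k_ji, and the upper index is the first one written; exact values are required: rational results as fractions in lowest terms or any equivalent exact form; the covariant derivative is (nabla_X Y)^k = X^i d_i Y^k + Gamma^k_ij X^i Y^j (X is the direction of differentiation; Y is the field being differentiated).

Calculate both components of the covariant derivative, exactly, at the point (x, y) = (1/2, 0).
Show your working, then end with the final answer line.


E = 16/9, F = 0, G = 169/9 at the point
E_x = 0, E_y = 0, F_x = 0, F_y = 0, G_x = -104/9, G_y = 0
EG - F^2 = 2704/81;  g^inv = (81/2704) * [[169/9, 0], [0, 16/9]]
first-kind symbols [ij,l] = (1/2)(d_i g_jl + d_j g_il - d_l g_ij): [xx,x] = E_x/2 = 0, [xx,y] = F_x - E_y/2 = 0, [xy,x] = E_y/2 = 0, [xy,y] = G_x/2 = -52/9, [yy,x] = F_y - G_x/2 = 52/9, [yy,y] = G_y/2 = 0
Gamma^x_ij = (G*[ij,x] - F*[ij,y])/(EG - F^2), Gamma^y_ij = (E*[ij,y] - F*[ij,x])/(EG - F^2)
Gamma_xxx = 0, Gamma_xxy = 0, Gamma_xyy = 13/4, Gamma_yxx = 0, Gamma_yxy = -4/13, Gamma_yyy = 0
X = (7/3, 1), Y = (1/6, 0) at the point

Answer: (nabla_X Y)^x = -13/18, (nabla_X Y)^y = -125/156


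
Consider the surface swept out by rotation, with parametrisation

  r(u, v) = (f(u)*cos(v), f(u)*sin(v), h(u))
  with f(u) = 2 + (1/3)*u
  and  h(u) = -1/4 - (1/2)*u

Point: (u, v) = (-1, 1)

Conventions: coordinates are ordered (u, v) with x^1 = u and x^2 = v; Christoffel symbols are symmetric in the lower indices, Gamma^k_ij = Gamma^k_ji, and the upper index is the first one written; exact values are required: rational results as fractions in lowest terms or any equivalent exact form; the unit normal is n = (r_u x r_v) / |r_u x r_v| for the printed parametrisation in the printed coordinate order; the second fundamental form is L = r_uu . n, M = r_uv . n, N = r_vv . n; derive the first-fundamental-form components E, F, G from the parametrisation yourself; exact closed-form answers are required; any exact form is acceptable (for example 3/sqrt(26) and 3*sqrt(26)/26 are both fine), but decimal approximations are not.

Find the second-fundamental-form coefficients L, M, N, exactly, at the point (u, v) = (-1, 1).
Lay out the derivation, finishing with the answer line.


f = 5/3, f' = 1/3, f'' = 0, h' = -1/2, h'' = 0
E = 13/36, F = 0, G = 25/9; answer radicand W^2 = 13/36
unnormalised second-form numerators: l = 0, m = 0, n = -5/6; L = l/sqrt(13/36), and similarly M = m/sqrt(W^2), N = n/sqrt(W^2)

Answer: L = 0, M = 0, N = -5*sqrt(13)/13


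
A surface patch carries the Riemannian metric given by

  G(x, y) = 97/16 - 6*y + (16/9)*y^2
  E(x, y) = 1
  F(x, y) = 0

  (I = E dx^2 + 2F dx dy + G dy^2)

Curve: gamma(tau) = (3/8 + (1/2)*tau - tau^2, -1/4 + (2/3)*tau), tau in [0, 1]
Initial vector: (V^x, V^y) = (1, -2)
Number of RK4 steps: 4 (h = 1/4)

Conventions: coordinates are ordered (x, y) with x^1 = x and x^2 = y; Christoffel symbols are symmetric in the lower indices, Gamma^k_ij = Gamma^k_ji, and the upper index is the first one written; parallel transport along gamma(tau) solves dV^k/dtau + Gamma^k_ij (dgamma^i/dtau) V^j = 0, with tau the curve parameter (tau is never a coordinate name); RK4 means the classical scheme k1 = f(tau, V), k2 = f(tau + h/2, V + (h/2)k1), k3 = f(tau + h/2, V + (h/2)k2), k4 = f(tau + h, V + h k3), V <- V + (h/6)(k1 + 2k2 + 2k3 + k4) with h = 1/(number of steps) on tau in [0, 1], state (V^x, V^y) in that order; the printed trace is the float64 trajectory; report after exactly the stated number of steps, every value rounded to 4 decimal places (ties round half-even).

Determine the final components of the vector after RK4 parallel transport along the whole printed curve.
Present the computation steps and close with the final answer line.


gamma'(tau) = (1/2 - 2*tau, 2/3); f(tau, V)^k = -Gamma^k_ij(gamma(tau)) gamma'^i(tau) V^j; h = 1/4; intermediate values shown to 6 dp
curve data and Christoffel symbols at the stage parameters:
  tau = 0.000000: gamma = (0.375000, -0.250000), gamma' = (0.500000, 0.666667); Gamma_xxx = 0.000000, Gamma_xxy = 0.000000, Gamma_xyy = 0.000000, Gamma_yxx = 0.000000, Gamma_yxy = 0.000000, Gamma_yyy = -0.448869
  tau = 0.125000: gamma = (0.421875, -0.166667), gamma' = (0.250000, 0.666667); Gamma_xxx = 0.000000, Gamma_xxy = 0.000000, Gamma_xyy = 0.000000, Gamma_yxx = 0.000000, Gamma_yxy = 0.000000, Gamma_yyy = -0.463491
  tau = 0.250000: gamma = (0.437500, -0.083333), gamma' = (0.000000, 0.666667); Gamma_xxx = 0.000000, Gamma_xxy = 0.000000, Gamma_xyy = 0.000000, Gamma_yxx = 0.000000, Gamma_yxy = 0.000000, Gamma_yyy = -0.478817
  tau = 0.375000: gamma = (0.421875, 0.000000), gamma' = (-0.250000, 0.666667); Gamma_xxx = 0.000000, Gamma_xxy = 0.000000, Gamma_xyy = 0.000000, Gamma_yxx = 0.000000, Gamma_yxy = 0.000000, Gamma_yyy = -0.494845
  tau = 0.500000: gamma = (0.375000, 0.083333), gamma' = (-0.500000, 0.666667); Gamma_xxx = 0.000000, Gamma_xxy = 0.000000, Gamma_xyy = 0.000000, Gamma_yxx = 0.000000, Gamma_yxy = 0.000000, Gamma_yyy = -0.511557
  tau = 0.625000: gamma = (0.296875, 0.166667), gamma' = (-0.750000, 0.666667); Gamma_xxx = 0.000000, Gamma_xxy = 0.000000, Gamma_xyy = 0.000000, Gamma_yxx = 0.000000, Gamma_yxy = 0.000000, Gamma_yyy = -0.528906
  tau = 0.750000: gamma = (0.187500, 0.250000), gamma' = (-1.000000, 0.666667); Gamma_xxx = 0.000000, Gamma_xxy = 0.000000, Gamma_xyy = 0.000000, Gamma_yxx = 0.000000, Gamma_yxy = 0.000000, Gamma_yyy = -0.546805
  tau = 0.875000: gamma = (0.046875, 0.333333), gamma' = (-1.250000, 0.666667); Gamma_xxx = 0.000000, Gamma_xxy = 0.000000, Gamma_xyy = 0.000000, Gamma_yxx = 0.000000, Gamma_yxy = 0.000000, Gamma_yyy = -0.565115
  tau = 1.000000: gamma = (-0.125000, 0.416667), gamma' = (-1.500000, 0.666667); Gamma_xxx = 0.000000, Gamma_xxy = 0.000000, Gamma_xyy = 0.000000, Gamma_yxx = 0.000000, Gamma_yxy = 0.000000, Gamma_yyy = -0.583616
step 0: V^x = 1.0000, V^y = -2.0000
step 1: k1 = (0.000000, -0.598492), k2 = (0.000000, -0.641105), k3 = (0.000000, -0.642751), k4 = (0.000000, -0.689716); V <- V + (h/6)(k1 + 2k2 + 2k3 + k4): V^x = 1.0000, V^y = -2.1607
step 2: k1 = (0.000000, -0.689708), k2 = (0.000000, -0.741238), k3 = (0.000000, -0.743363), k4 = (0.000000, -0.800247); V <- V + (h/6)(k1 + 2k2 + 2k3 + k4): V^x = 1.0000, V^y = -2.3465
step 3: k1 = (0.000000, -0.800233), k2 = (0.000000, -0.862642), k3 = (0.000000, -0.865393), k4 = (0.000000, -0.934239); V <- V + (h/6)(k1 + 2k2 + 2k3 + k4): V^x = 1.0000, V^y = -2.5627
step 4: k1 = (0.000000, -0.934211), k2 = (0.000000, -1.009488), k3 = (0.000000, -1.013033), k4 = (0.000000, -1.095638); V <- V + (h/6)(k1 + 2k2 + 2k3 + k4): V^x = 1.0000, V^y = -2.8159

Answer: V^x = 1.0000, V^y = -2.8159


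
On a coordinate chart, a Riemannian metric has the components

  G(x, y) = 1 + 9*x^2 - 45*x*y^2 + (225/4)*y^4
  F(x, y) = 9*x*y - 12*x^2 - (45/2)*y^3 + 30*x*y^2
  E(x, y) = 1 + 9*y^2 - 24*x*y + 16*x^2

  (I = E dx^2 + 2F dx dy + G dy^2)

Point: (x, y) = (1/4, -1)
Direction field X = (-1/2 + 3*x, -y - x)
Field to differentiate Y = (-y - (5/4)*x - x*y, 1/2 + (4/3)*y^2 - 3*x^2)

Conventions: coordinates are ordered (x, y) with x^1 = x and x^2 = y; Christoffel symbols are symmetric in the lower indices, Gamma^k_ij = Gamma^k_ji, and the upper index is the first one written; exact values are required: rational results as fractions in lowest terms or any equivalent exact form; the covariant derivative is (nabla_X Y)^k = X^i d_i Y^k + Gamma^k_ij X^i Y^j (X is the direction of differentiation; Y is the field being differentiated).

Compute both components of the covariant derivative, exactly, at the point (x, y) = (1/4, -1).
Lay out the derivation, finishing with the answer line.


E = 17, F = 27, G = 745/16 at the point
E_x = 32, E_y = -24, F_x = 15, F_y = -321/4, G_x = -81/2, G_y = -405/2
EG - F^2 = 1001/16;  g^inv = (16/1001) * [[745/16, -27], [-27, 17]]
first-kind symbols [ij,l] = (1/2)(d_i g_jl + d_j g_il - d_l g_ij): [xx,x] = E_x/2 = 16, [xx,y] = F_x - E_y/2 = 27, [xy,x] = E_y/2 = -12, [xy,y] = G_x/2 = -81/4, [yy,x] = F_y - G_x/2 = -60, [yy,y] = G_y/2 = -405/4
Gamma^x_ij = (G*[ij,x] - F*[ij,y])/(EG - F^2), Gamma^y_ij = (E*[ij,y] - F*[ij,x])/(EG - F^2)
Gamma_xxx = 256/1001, Gamma_xxy = -192/1001, Gamma_xyy = -960/1001, Gamma_yxx = 432/1001, Gamma_yxy = -324/1001, Gamma_yyy = -1620/1001
X = (1/4, 3/4), Y = (15/16, 79/48) at the point

Answer: (nabla_X Y)^x = -180/77, (nabla_X Y)^y = -5707/1232


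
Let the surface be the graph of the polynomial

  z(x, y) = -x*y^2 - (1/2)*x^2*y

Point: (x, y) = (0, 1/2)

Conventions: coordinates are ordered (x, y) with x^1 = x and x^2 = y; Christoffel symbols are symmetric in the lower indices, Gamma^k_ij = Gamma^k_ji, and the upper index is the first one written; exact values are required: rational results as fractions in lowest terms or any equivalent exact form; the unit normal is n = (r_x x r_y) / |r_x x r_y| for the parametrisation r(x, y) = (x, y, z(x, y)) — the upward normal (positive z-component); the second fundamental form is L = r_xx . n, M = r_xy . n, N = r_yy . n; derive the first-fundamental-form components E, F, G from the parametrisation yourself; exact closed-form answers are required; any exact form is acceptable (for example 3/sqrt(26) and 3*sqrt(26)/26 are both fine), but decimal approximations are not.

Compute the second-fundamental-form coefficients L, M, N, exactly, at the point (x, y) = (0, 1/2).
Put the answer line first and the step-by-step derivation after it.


Answer: L = -2*sqrt(17)/17, M = -4*sqrt(17)/17, N = 0

z_x = -1/4, z_y = 0, z_xx = -1/2, z_xy = -1, z_yy = 0
E = 17/16, F = 0, G = 1; answer radicand W^2 = 17/16
unnormalised second-form numerators: l = -1/2, m = -1, n = 0; L = l/sqrt(17/16), and similarly M = m/sqrt(W^2), N = n/sqrt(W^2)


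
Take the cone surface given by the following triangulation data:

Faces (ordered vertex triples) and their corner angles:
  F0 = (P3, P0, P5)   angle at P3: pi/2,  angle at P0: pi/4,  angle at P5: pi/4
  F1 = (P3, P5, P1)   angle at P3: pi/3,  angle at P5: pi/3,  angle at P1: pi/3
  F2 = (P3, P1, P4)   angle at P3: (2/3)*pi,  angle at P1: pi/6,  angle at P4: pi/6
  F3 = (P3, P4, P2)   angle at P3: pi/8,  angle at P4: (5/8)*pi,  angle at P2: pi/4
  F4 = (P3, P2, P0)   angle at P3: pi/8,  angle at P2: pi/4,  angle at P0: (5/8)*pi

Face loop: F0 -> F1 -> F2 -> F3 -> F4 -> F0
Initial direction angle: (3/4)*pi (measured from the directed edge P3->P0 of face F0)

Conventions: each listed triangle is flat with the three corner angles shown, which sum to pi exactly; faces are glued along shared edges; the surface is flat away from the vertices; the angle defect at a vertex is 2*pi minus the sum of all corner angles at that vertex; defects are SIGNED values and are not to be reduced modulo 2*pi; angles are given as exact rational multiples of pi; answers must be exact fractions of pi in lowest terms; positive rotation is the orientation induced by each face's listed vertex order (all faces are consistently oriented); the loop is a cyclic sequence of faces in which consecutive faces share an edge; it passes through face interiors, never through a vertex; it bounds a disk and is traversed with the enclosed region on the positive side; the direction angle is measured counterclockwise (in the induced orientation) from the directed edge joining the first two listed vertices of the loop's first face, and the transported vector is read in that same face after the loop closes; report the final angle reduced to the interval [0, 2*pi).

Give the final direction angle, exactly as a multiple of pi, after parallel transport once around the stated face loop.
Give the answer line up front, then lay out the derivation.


Answer: final direction angle = pi

enclosed vertex P3: corner angles sum to (7/4)*pi, defect = 2*pi - (7/4)*pi = pi/4
by Gauss-Bonnet the loop rotates the vector by the enclosed defect sum (positive orientation, mod 2*pi)
final angle = (3/4)*pi + pi/4 = pi (mod 2*pi)


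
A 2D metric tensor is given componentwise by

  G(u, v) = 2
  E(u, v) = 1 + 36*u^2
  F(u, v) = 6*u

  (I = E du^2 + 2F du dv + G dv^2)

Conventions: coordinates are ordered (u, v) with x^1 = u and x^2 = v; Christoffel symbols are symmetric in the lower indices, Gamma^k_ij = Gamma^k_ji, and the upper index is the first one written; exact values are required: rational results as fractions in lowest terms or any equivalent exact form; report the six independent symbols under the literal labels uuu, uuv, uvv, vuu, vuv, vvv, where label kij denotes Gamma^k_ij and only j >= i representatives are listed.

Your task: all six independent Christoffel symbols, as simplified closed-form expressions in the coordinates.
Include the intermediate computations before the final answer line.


E = 1 + 36*u^2; F = 6*u; G = 2
Gamma^k_ij = (1/2) g^{kl} (d_i g_jl + d_j g_il - d_l g_ij), with g^inv = (1/(EG-F^2)) [[G, -F], [-F, E]]
first partials: E_u = 72*u, E_v = 0, F_u = 6, F_v = 0, G_u = 0, G_v = 0
D = EG - F^2 = 2 + 36*u^2
expanded: Gamma^u_uu = (G E_u - 2F F_u + F E_v)/(2D), Gamma^u_uv = (G E_v - F G_u)/(2D), Gamma^u_vv = (2G F_v - G G_u - F G_v)/(2D), Gamma^v_uu = (2E F_u - E E_v - F E_u)/(2D), Gamma^v_uv = (E G_u - F E_v)/(2D), Gamma^v_vv = (E G_v - 2F F_v + F G_u)/(2D); substitute and cancel common factors

Answer: Gamma_uuu = 18*u/(18*u^2 + 1), Gamma_uuv = 0, Gamma_uvv = 0, Gamma_vuu = 3/(18*u^2 + 1), Gamma_vuv = 0, Gamma_vvv = 0


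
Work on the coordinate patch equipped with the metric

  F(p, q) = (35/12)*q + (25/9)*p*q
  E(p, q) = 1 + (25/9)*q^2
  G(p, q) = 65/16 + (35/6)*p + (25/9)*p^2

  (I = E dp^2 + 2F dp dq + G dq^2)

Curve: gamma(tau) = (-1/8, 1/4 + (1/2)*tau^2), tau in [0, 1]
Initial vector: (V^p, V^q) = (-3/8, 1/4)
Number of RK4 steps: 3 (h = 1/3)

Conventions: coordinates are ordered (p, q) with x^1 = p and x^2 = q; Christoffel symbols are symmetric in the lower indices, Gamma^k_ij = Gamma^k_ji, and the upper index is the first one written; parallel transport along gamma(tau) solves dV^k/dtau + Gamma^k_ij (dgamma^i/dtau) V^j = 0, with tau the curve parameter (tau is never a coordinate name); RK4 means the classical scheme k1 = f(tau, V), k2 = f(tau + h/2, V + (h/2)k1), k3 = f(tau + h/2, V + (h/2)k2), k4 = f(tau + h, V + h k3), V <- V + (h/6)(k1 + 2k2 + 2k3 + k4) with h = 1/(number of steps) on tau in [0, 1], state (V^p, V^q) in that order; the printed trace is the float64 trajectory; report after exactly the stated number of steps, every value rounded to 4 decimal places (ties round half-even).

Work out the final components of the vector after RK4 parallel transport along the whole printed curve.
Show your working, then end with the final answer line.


gamma'(tau) = (0, tau); f(tau, V)^k = -Gamma^k_ij(gamma(tau)) gamma'^i(tau) V^j; h = 1/3; intermediate values shown to 6 dp
curve data and Christoffel symbols at the stage parameters:
  tau = 0.000000: gamma = (-0.125000, 0.250000), gamma' = (0.000000, 0.000000); Gamma_ppp = 0.000000, Gamma_ppq = 0.195599, Gamma_pqq = 0.000000, Gamma_qpp = 0.000000, Gamma_qpq = 0.723716, Gamma_qqq = 0.000000
  tau = 0.166667: gamma = (-0.125000, 0.263889), gamma' = (0.000000, 0.166667); Gamma_ppp = 0.000000, Gamma_ppq = 0.205319, Gamma_pqq = 0.000000, Gamma_qpp = 0.000000, Gamma_qpq = 0.719697, Gamma_qqq = 0.000000
  tau = 0.333333: gamma = (-0.125000, 0.305556), gamma' = (0.000000, 0.333333); Gamma_ppp = 0.000000, Gamma_ppq = 0.233429, Gamma_pqq = 0.000000, Gamma_qpp = 0.000000, Gamma_qpq = 0.706652, Gamma_qqq = 0.000000
  tau = 0.500000: gamma = (-0.125000, 0.375000), gamma' = (0.000000, 0.500000); Gamma_ppp = 0.000000, Gamma_ppq = 0.276498, Gamma_pqq = 0.000000, Gamma_qpp = 0.000000, Gamma_qpq = 0.682028, Gamma_qqq = 0.000000
  tau = 0.666667: gamma = (-0.125000, 0.472222), gamma' = (0.000000, 0.666667); Gamma_ppp = 0.000000, Gamma_ppq = 0.328247, Gamma_pqq = 0.000000, Gamma_qpp = 0.000000, Gamma_qpq = 0.642978, Gamma_qqq = 0.000000
  tau = 0.833333: gamma = (-0.125000, 0.597222), gamma' = (0.000000, 0.833333); Gamma_ppp = 0.000000, Gamma_ppq = 0.379840, Gamma_pqq = 0.000000, Gamma_qpp = 0.000000, Gamma_qpq = 0.588310, Gamma_qqq = 0.000000
  tau = 1.000000: gamma = (-0.125000, 0.750000), gamma' = (0.000000, 1.000000); Gamma_ppp = 0.000000, Gamma_ppq = 0.421793, Gamma_pqq = 0.000000, Gamma_qpp = 0.000000, Gamma_qpq = 0.520211, Gamma_qqq = 0.000000
step 0: V^p = -0.3750, V^q = 0.2500
step 1: k1 = (0.000000, 0.000000), k2 = (0.012832, 0.044981), k3 = (0.012759, 0.044725), k4 = (0.028848, 0.087330); V <- V + (h/6)(k1 + 2k2 + 2k3 + k4): V^p = -0.3706, V^q = 0.2648
step 2: k1 = (0.028833, 0.087284), k2 = (0.050564, 0.124725), k3 = (0.050064, 0.123490), k4 = (0.077437, 0.151685); V <- V + (h/6)(k1 + 2k2 + 2k3 + k4): V^p = -0.3535, V^q = 0.3057
step 3: k1 = (0.077350, 0.151515), k2 = (0.107804, 0.166971), k3 = (0.106197, 0.164483), k4 = (0.134160, 0.165463); V <- V + (h/6)(k1 + 2k2 + 2k3 + k4): V^p = -0.3179, V^q = 0.3601

Answer: V^p = -0.3179, V^q = 0.3601


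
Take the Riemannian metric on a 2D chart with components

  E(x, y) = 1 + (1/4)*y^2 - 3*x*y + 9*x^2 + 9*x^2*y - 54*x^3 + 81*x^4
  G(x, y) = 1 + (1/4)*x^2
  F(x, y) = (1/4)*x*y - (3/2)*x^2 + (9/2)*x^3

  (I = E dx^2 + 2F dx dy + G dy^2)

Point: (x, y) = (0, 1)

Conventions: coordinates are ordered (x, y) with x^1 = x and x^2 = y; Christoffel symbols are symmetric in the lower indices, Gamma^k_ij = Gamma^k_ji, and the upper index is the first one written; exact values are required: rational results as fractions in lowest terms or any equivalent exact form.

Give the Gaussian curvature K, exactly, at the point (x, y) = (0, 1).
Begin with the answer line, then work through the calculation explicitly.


Answer: K = -4/25

E = 5/4, F = 0, G = 1, EG - F^2 = 5/4 at the point
E_x = -3, E_y = 1/2, F_x = 1/4, F_y = 0, G_x = 0, G_y = 0
E_yy = 1/2, F_xy = 1/4, G_xx = 1/2
The intrinsic route: Brioschi's K = (det M1 - det M2)/(EG - F^2)^2.
M1 = [[-E_yy/2 + F_xy - G_xx/2, E_x/2, F_x - E_y/2], [F_y - G_x/2, E, F], [G_y/2, F, G]] = [[-1/4, -3/2, 0], [0, 5/4, 0], [0, 0, 1]]; det M1 = -5/16
M2 = [[0, E_y/2, G_x/2], [E_y/2, E, F], [G_x/2, F, G]] = [[0, 1/4, 0], [1/4, 5/4, 0], [0, 0, 1]]; det M2 = -1/16
det M1 - det M2 = -1/4; K = -1/4 / (5/4)^2 = -4/25


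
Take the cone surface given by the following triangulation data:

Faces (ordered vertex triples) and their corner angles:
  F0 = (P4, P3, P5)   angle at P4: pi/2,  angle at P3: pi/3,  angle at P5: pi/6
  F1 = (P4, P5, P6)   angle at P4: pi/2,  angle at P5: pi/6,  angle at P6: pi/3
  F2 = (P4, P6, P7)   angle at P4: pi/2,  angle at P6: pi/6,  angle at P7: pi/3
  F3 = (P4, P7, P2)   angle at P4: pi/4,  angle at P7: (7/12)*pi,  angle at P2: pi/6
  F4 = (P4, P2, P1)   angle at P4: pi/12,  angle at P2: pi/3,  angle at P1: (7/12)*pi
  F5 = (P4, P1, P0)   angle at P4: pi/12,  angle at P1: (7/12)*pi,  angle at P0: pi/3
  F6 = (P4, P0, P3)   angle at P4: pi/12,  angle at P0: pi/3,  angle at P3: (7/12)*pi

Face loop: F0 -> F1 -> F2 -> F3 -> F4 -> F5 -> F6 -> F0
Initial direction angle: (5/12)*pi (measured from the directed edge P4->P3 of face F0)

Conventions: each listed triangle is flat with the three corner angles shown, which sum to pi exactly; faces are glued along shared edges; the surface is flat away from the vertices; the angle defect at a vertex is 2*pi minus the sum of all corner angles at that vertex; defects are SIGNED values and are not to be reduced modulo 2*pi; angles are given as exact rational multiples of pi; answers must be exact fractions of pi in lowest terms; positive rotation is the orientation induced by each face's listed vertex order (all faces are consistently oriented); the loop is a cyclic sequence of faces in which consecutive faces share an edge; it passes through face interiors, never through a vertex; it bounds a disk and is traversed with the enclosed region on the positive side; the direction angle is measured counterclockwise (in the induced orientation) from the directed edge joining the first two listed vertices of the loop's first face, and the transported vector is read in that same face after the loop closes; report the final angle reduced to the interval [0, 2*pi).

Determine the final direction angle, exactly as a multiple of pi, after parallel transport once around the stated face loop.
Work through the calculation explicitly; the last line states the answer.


enclosed vertex P4: corner angles sum to 2*pi, defect = 2*pi - 2*pi = 0
the rotation equals the total enclosed defect, so the final angle is initial + defects (mod 2*pi)
final angle = (5/12)*pi + 0 = (5/12)*pi (mod 2*pi)

Answer: final direction angle = (5/12)*pi


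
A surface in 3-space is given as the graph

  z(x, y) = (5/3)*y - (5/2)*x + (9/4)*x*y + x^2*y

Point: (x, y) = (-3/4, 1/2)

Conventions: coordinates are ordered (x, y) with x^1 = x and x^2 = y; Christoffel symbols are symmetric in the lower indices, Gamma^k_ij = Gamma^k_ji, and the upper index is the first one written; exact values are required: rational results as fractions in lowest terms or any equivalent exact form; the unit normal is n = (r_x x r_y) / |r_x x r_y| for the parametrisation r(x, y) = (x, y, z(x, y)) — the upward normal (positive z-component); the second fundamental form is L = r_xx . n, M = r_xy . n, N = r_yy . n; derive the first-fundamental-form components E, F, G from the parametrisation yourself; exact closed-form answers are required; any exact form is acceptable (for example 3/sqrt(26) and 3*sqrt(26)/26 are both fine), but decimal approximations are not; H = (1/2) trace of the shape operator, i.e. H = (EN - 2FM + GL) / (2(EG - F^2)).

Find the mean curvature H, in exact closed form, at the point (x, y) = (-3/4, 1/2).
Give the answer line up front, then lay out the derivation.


Answer: H = 213*sqrt(3346)/114242

z_x = -17/8, z_y = 13/24, z_xx = 1, z_xy = 3/4, z_yy = 0
E = 353/64, F = -221/192, G = 745/576; answer radicand W^2 = 1673/288
unnormalised second-form numerators: l = 1, m = 3/4, n = 0; L = l/sqrt(1673/288), and similarly M = m/sqrt(W^2), N = n/sqrt(W^2)
H = (E*n - 2*F*m + G*l) / (2*(EG - F^2)*sqrt(W^2)); E*n - 2*F*m + G*l = 3479/1152, EG - F^2 = 1673/288, so H = (497/1912)/sqrt(1673/288)


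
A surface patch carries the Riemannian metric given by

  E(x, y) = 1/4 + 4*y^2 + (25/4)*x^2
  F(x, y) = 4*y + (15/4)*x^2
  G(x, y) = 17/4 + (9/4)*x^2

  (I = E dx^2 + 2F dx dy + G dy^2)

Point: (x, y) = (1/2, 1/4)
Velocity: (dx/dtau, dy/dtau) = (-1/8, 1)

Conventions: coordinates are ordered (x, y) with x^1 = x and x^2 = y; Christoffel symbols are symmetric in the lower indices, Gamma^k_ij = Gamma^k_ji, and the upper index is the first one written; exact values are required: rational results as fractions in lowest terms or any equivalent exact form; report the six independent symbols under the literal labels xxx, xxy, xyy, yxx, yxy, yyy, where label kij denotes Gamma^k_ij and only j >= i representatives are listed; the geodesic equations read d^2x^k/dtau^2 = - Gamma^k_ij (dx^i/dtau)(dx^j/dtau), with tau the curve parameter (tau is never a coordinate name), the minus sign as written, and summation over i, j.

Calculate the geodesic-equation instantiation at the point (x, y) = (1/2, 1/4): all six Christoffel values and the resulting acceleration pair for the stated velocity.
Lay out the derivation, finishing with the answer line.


E = 33/16, F = 31/16, G = 77/16 at the point
E_x = 25/4, E_y = 2, F_x = 15/4, F_y = 4, G_x = 9/4, G_y = 0
EG - F^2 = 395/64;  g^inv = (64/395) * [[77/16, -31/16], [-31/16, 33/16]]
first-kind symbols [ij,l] = (1/2)(d_i g_jl + d_j g_il - d_l g_ij): [xx,x] = E_x/2 = 25/8, [xx,y] = F_x - E_y/2 = 11/4, [xy,x] = E_y/2 = 1, [xy,y] = G_x/2 = 9/8, [yy,x] = F_y - G_x/2 = 23/8, [yy,y] = G_y/2 = 0
Gamma^x_ij = (G*[ij,x] - F*[ij,y])/(EG - F^2), Gamma^y_ij = (E*[ij,y] - F*[ij,x])/(EG - F^2)
Gamma_xxx = 1243/790, Gamma_xxy = 337/790, Gamma_xyy = 1771/790, Gamma_yxx = -49/790, Gamma_yxy = 49/790, Gamma_yyy = -713/790
d^2x/dtau^2 = -(Gamma_xxx*(-1/8)^2 + 2*Gamma_xxy*(-1/8)*(1) + Gamma_xyy*(1)^2) = -21839/10112
d^2y/dtau^2 = -(Gamma_yxx*(-1/8)^2 + 2*Gamma_yxy*(-1/8)*(1) + Gamma_yyy*(1)^2) = 9293/10112

Answer: Gamma_xxx = 1243/790, Gamma_xxy = 337/790, Gamma_xyy = 1771/790, Gamma_yxx = -49/790, Gamma_yxy = 49/790, Gamma_yyy = -713/790; accelerations (d^2x/dtau^2, d^2y/dtau^2) = (-21839/10112, 9293/10112)


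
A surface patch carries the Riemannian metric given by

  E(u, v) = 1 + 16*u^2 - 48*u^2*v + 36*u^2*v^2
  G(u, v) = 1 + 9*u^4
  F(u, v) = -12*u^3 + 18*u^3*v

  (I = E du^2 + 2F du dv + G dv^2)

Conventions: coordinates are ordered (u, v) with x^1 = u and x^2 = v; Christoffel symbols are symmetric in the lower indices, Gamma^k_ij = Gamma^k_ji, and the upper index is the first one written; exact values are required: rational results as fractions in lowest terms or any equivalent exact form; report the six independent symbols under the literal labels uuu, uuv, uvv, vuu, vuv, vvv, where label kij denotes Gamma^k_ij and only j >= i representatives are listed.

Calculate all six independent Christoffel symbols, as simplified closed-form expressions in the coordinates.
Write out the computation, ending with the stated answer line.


E = 1 + 16*u^2 - 48*u^2*v + 36*u^2*v^2; F = -12*u^3 + 18*u^3*v; G = 1 + 9*u^4
Gamma^k_ij = (1/2) g^{kl} (d_i g_jl + d_j g_il - d_l g_ij), with g^inv = (1/(EG-F^2)) [[G, -F], [-F, E]]
first partials: E_u = 32*u - 96*u*v + 72*u*v^2, E_v = -48*u^2 + 72*u^2*v, F_u = -36*u^2 + 54*u^2*v, F_v = 18*u^3, G_u = 36*u^3, G_v = 0
D = EG - F^2 = 1 + 16*u^2 - 48*u^2*v + 36*u^2*v^2 + 9*u^4
expanded: Gamma^u_uu = (G E_u - 2F F_u + F E_v)/(2D), Gamma^u_uv = (G E_v - F G_u)/(2D), Gamma^u_vv = (2G F_v - G G_u - F G_v)/(2D), Gamma^v_uu = (2E F_u - E E_v - F E_u)/(2D), Gamma^v_uv = (E G_u - F E_v)/(2D), Gamma^v_vv = (E G_v - 2F F_v + F G_u)/(2D); substitute and cancel common factors

Answer: Gamma_uuu = (36*u*v^2 - 48*u*v + 16*u)/(9*u^4 + 36*u^2*v^2 - 48*u^2*v + 16*u^2 + 1), Gamma_uuv = (36*u^2*v - 24*u^2)/(9*u^4 + 36*u^2*v^2 - 48*u^2*v + 16*u^2 + 1), Gamma_uvv = 0, Gamma_vuu = (18*u^2*v - 12*u^2)/(9*u^4 + 36*u^2*v^2 - 48*u^2*v + 16*u^2 + 1), Gamma_vuv = 18*u^3/(9*u^4 + 36*u^2*v^2 - 48*u^2*v + 16*u^2 + 1), Gamma_vvv = 0


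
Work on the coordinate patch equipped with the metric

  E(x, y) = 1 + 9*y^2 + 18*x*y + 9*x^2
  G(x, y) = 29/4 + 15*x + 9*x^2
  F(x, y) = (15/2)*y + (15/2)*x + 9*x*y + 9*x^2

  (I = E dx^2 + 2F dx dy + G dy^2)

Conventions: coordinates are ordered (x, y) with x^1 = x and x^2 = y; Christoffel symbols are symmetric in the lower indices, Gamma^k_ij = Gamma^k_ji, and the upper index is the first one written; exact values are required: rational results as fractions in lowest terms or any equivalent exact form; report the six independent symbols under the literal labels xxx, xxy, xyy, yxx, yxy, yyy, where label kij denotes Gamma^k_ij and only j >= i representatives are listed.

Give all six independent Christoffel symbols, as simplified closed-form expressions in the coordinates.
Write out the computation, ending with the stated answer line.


E = 1 + 9*y^2 + 18*x*y + 9*x^2; F = (15/2)*y + (15/2)*x + 9*x*y + 9*x^2; G = 29/4 + 15*x + 9*x^2
Gamma^k_ij = (1/2) g^{kl} (d_i g_jl + d_j g_il - d_l g_ij), with g^inv = (1/(EG-F^2)) [[G, -F], [-F, E]]
first partials: E_x = 18*y + 18*x, E_y = 18*y + 18*x, F_x = 15/2 + 9*y + 18*x, F_y = 15/2 + 9*x, G_x = 15 + 18*x, G_y = 0
D = EG - F^2 = 29/4 + 15*x + 9*y^2 + 18*x*y + 18*x^2
expanded: Gamma^x_xx = (G E_x - 2F F_x + F E_y)/(2D), Gamma^x_xy = (G E_y - F G_x)/(2D), Gamma^x_yy = (2G F_y - G G_x - F G_y)/(2D), Gamma^y_xx = (2E F_x - E E_y - F E_x)/(2D), Gamma^y_xy = (E G_x - F E_y)/(2D), Gamma^y_yy = (E G_y - 2F F_y + F G_x)/(2D); substitute and cancel common factors

Answer: Gamma_xxx = (36*x + 36*y)/(72*x^2 + 72*x*y + 60*x + 36*y^2 + 29), Gamma_xxy = (36*x + 36*y)/(72*x^2 + 72*x*y + 60*x + 36*y^2 + 29), Gamma_xyy = 0, Gamma_yxx = (36*x + 30)/(72*x^2 + 72*x*y + 60*x + 36*y^2 + 29), Gamma_yxy = (36*x + 30)/(72*x^2 + 72*x*y + 60*x + 36*y^2 + 29), Gamma_yyy = 0


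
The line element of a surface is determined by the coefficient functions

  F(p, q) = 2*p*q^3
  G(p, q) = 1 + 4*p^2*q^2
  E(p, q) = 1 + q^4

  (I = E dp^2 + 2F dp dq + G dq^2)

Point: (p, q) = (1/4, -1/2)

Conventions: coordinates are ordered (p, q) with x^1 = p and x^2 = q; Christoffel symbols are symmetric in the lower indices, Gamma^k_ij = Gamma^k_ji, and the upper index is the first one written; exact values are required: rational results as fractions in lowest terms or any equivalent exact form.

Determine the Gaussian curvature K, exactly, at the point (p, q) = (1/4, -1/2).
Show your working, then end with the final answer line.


E = 17/16, F = -1/16, G = 17/16, EG - F^2 = 9/8 at the point
E_p = 0, E_q = -1/2, F_p = -1/4, F_q = 3/8, G_p = 1/2, G_q = -1/4
E_qq = 3, F_pq = 3/2, G_pp = 2
Compute both Brioschi determinants and normalise by (EG - F^2)^2.
M1 = [[-E_qq/2 + F_pq - G_pp/2, E_p/2, F_p - E_q/2], [F_q - G_p/2, E, F], [G_q/2, F, G]] = [[-1, 0, 0], [1/8, 17/16, -1/16], [-1/8, -1/16, 17/16]]; det M1 = -9/8
M2 = [[0, E_q/2, G_p/2], [E_q/2, E, F], [G_p/2, F, G]] = [[0, -1/4, 1/4], [-1/4, 17/16, -1/16], [1/4, -1/16, 17/16]]; det M2 = -1/8
det M1 - det M2 = -1; K = -1 / (9/8)^2 = -64/81

Answer: K = -64/81


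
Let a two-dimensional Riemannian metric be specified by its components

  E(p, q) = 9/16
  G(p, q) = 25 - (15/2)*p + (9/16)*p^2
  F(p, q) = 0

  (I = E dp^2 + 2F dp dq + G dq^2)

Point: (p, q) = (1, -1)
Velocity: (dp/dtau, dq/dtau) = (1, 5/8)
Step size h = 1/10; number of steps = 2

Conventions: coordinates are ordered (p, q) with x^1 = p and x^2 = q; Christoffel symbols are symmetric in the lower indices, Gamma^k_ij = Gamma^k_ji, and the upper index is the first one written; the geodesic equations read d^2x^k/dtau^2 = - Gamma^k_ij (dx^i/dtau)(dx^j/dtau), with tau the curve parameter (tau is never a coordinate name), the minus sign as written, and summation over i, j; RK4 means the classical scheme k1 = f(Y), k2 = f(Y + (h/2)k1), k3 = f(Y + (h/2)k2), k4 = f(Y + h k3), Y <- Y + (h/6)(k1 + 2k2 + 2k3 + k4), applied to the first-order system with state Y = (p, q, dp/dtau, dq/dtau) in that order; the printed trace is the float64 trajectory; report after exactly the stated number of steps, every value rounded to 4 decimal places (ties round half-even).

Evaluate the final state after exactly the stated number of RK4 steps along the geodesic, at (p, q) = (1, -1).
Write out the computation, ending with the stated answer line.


f(Y) = (dp/dtau, dq/dtau, -Gamma^p_ij Y'^i Y'^j, -Gamma^q_ij Y'^i Y'^j) with the Gammas evaluated at the stage position; h = 0.100000; intermediate values shown to 6 dp
step 0: p = 1.0000, q = -1.0000, dp/dtau = 1.0000, dq/dtau = 0.6250
step 1:
  k1: at (p, q) = (1.000000, -1.000000), (dp/dtau, dq/dtau) = (1.000000, 0.625000); Gamma_ppp = 0.000000, Gamma_ppq = 0.000000, Gamma_pqq = 5.666667, Gamma_qpp = 0.000000, Gamma_qpq = -0.176471, Gamma_qqq = 0.000000; k1 = (1.000000, 0.625000, -2.213542, 0.220588)
  k2: at (p, q) = (1.050000, -0.968750), (dp/dtau, dq/dtau) = (0.889323, 0.636029); Gamma_ppp = 0.000000, Gamma_ppq = 0.000000, Gamma_pqq = 5.616667, Gamma_qpp = 0.000000, Gamma_qpq = -0.178042, Gamma_qqq = 0.000000; k2 = (0.889323, 0.636029, -2.272129, 0.201413)
  k3: at (p, q) = (1.044466, -0.968199), (dp/dtau, dq/dtau) = (0.886394, 0.635071); Gamma_ppp = 0.000000, Gamma_ppq = 0.000000, Gamma_pqq = 5.622201, Gamma_qpp = 0.000000, Gamma_qpq = -0.177866, Gamma_qqq = 0.000000; k3 = (0.886394, 0.635071, -2.267516, 0.200250)
  k4: at (p, q) = (1.088639, -0.936493), (dp/dtau, dq/dtau) = (0.773248, 0.645025); Gamma_ppp = 0.000000, Gamma_ppq = 0.000000, Gamma_pqq = 5.578027, Gamma_qpp = 0.000000, Gamma_qpq = -0.179275, Gamma_qqq = 0.000000; k4 = (0.773248, 0.645025, -2.320779, 0.178832)
  Y <- Y + (h/6)(k1 + 2k2 + 2k3 + k4): p = 1.0887, q = -0.9365, dp/dtau = 0.7731, dq/dtau = 0.6450
step 2:
  k1: at (p, q) = (1.088745, -0.936463), (dp/dtau, dq/dtau) = (0.773106, 0.645046); Gamma_ppp = 0.000000, Gamma_ppq = 0.000000, Gamma_pqq = 5.577922, Gamma_qpp = 0.000000, Gamma_qpq = -0.179278, Gamma_qqq = 0.000000; k1 = (0.773106, 0.645046, -2.320884, 0.178808)
  k2: at (p, q) = (1.127400, -0.904211), (dp/dtau, dq/dtau) = (0.657062, 0.653986); Gamma_ppp = 0.000000, Gamma_ppq = 0.000000, Gamma_pqq = 5.539267, Gamma_qpp = 0.000000, Gamma_qpq = -0.180529, Gamma_qqq = 0.000000; k2 = (0.657062, 0.653986, -2.369133, 0.155150)
  k3: at (p, q) = (1.121598, -0.903764), (dp/dtau, dq/dtau) = (0.654650, 0.652803); Gamma_ppp = 0.000000, Gamma_ppq = 0.000000, Gamma_pqq = 5.545069, Gamma_qpp = 0.000000, Gamma_qpq = -0.180340, Gamma_qqq = 0.000000; k3 = (0.654650, 0.652803, -2.363043, 0.154140)
  k4: at (p, q) = (1.154210, -0.871183), (dp/dtau, dq/dtau) = (0.536802, 0.660460); Gamma_ppp = 0.000000, Gamma_ppq = 0.000000, Gamma_pqq = 5.512457, Gamma_qpp = 0.000000, Gamma_qpq = -0.181407, Gamma_qqq = 0.000000; k4 = (0.536802, 0.660460, -2.404573, 0.128631)
  Y <- Y + (h/6)(k1 + 2k2 + 2k3 + k4): p = 1.1543, q = -0.8711, dp/dtau = 0.5366, dq/dtau = 0.6605

Answer: p = 1.1543, q = -0.8711, dp/dtau = 0.5366, dq/dtau = 0.6605


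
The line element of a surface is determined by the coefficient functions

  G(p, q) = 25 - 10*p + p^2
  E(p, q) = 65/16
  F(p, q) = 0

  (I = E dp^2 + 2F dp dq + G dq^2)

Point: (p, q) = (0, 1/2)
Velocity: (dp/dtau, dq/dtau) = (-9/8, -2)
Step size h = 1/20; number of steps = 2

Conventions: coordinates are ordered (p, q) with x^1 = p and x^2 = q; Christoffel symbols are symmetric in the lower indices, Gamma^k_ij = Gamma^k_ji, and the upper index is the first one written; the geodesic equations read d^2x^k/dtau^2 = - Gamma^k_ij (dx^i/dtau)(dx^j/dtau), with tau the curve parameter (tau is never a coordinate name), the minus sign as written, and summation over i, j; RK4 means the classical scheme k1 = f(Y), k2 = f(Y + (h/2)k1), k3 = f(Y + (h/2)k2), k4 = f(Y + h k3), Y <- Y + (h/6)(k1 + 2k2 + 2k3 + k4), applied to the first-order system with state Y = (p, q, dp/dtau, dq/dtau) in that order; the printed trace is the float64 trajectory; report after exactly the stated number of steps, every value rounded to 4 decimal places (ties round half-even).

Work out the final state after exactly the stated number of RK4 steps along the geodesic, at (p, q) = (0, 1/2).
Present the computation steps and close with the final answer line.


f(Y) = (dp/dtau, dq/dtau, -Gamma^p_ij Y'^i Y'^j, -Gamma^q_ij Y'^i Y'^j) with the Gammas evaluated at the stage position; h = 0.050000; intermediate values shown to 6 dp
step 0: p = 0.0000, q = 0.5000, dp/dtau = -1.1250, dq/dtau = -2.0000
step 1:
  k1: at (p, q) = (0.000000, 0.500000), (dp/dtau, dq/dtau) = (-1.125000, -2.000000); Gamma_ppp = 0.000000, Gamma_ppq = 0.000000, Gamma_pqq = 1.230769, Gamma_qpp = 0.000000, Gamma_qpq = -0.200000, Gamma_qqq = 0.000000; k1 = (-1.125000, -2.000000, -4.923077, 0.900000)
  k2: at (p, q) = (-0.028125, 0.450000), (dp/dtau, dq/dtau) = (-1.248077, -1.977500); Gamma_ppp = 0.000000, Gamma_ppq = 0.000000, Gamma_pqq = 1.237692, Gamma_qpp = 0.000000, Gamma_qpq = -0.198881, Gamma_qqq = 0.000000; k2 = (-1.248077, -1.977500, -4.840004, 0.981707)
  k3: at (p, q) = (-0.031202, 0.450562), (dp/dtau, dq/dtau) = (-1.246000, -1.975457); Gamma_ppp = 0.000000, Gamma_ppq = 0.000000, Gamma_pqq = 1.238450, Gamma_qpp = 0.000000, Gamma_qpq = -0.198760, Gamma_qqq = 0.000000; k3 = (-1.246000, -1.975457, -4.832965, 0.978462)
  k4: at (p, q) = (-0.062300, 0.401227), (dp/dtau, dq/dtau) = (-1.366648, -1.951077); Gamma_ppp = 0.000000, Gamma_ppq = 0.000000, Gamma_pqq = 1.246105, Gamma_qpp = 0.000000, Gamma_qpq = -0.197539, Gamma_qqq = 0.000000; k4 = (-1.366648, -1.951077, -4.743548, 1.053448)
  Y <- Y + (h/6)(k1 + 2k2 + 2k3 + k4): p = -0.0623, q = 0.4012, dp/dtau = -1.3668, dq/dtau = -1.9511
step 2:
  k1: at (p, q) = (-0.062332, 0.401192), (dp/dtau, dq/dtau) = (-1.366771, -1.951052); Gamma_ppp = 0.000000, Gamma_ppq = 0.000000, Gamma_pqq = 1.246112, Gamma_qpp = 0.000000, Gamma_qpq = -0.197537, Gamma_qqq = 0.000000; k1 = (-1.366771, -1.951052, -4.743455, 1.053523)
  k2: at (p, q) = (-0.096501, 0.352415), (dp/dtau, dq/dtau) = (-1.485358, -1.924714); Gamma_ppp = 0.000000, Gamma_ppq = 0.000000, Gamma_pqq = 1.254523, Gamma_qpp = 0.000000, Gamma_qpq = -0.196213, Gamma_qqq = 0.000000; k2 = (-1.485358, -1.924714, -4.647410, 1.121902)
  k3: at (p, q) = (-0.099466, 0.353074), (dp/dtau, dq/dtau) = (-1.482957, -1.923004); Gamma_ppp = 0.000000, Gamma_ppq = 0.000000, Gamma_pqq = 1.255253, Gamma_qpp = 0.000000, Gamma_qpq = -0.196099, Gamma_qqq = 0.000000; k3 = (-1.482957, -1.923004, -4.641857, 1.118443)
  k4: at (p, q) = (-0.136480, 0.305042), (dp/dtau, dq/dtau) = (-1.598864, -1.895130); Gamma_ppp = 0.000000, Gamma_ppq = 0.000000, Gamma_pqq = 1.264364, Gamma_qpp = 0.000000, Gamma_qpq = -0.194686, Gamma_qqq = 0.000000; k4 = (-1.598864, -1.895130, -4.540985, 1.179818)
  Y <- Y + (h/6)(k1 + 2k2 + 2k3 + k4): p = -0.1365, q = 0.3050, dp/dtau = -1.5990, dq/dtau = -1.8951

Answer: p = -0.1365, q = 0.3050, dp/dtau = -1.5990, dq/dtau = -1.8951
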